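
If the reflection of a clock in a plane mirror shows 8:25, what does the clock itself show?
Reflection across the vertical (12-6) axis maps a hand at angle A degrees to (360 - A) degrees, which sends a reading of T minutes past 12:00 to (720 - T) minutes past 12:00.
Mirror reads 8:25 = 505 minutes past 12:00.
Actual time: (720 - 505) mod 720 = 215 minutes = 3:35.

Final answer: 3:35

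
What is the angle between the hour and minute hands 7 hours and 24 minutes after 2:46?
First find the time 7 hours and 24 minutes after 2:46.
Total minutes: 2 x 60 + 46 + 7 x 60 + 24 = 610.
610 mod 720 = 610 minutes = 10:10.
Now compute the angle at 10:10:
Hour hand: 10 x 30 + 10 x 0.5 = 305 degrees
Minute hand: 10 x 6 = 60 degrees
Difference: |305 - 60| = 245 degrees
Smaller angle: 360 - 245 = 115 degrees

Final answer: 115 degrees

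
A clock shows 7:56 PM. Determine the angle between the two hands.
Hour hand position: 7 x 30 + 56 x 0.5 = 238 degrees
Minute hand position: 56 x 6 = 336 degrees
Difference: |238 - 336| = 98 degrees
The angle between the hands is 98 degrees

Final answer: 98 degrees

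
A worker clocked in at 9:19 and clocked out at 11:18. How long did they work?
From 9:19 to 11:18:
(11 x 60 + 18) - (9 x 60 + 19) = 678 - 559 = 119 minutes
= 1 hour and 59 minutes

Final answer: 1 hour and 59 minutes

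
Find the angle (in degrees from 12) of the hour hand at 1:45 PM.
The hour hand moves 30 degrees per hour and 0.5 degrees per minute.
At 1:45: (1) x 30 + 45 x 0.5 = 30 + 22.5 = 52.5 degrees

Final answer: 52.5 degrees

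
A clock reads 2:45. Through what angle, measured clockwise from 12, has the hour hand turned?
The hour hand moves 30 degrees per hour and 0.5 degrees per minute.
At 2:45: (2) x 30 + 45 x 0.5 = 60 + 22.5 = 82.5 degrees

Final answer: 82.5 degrees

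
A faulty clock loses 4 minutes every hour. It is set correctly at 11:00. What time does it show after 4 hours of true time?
For every 60 true minutes, the faulty clock advances 60 - 4 = 56 minutes.
True elapsed: 4 hours = 240 minutes.
Faulty clock advances: 240 x 56/60 = 224 minutes (drift: 16 minutes behind).
Shown time: 11:00 + 224 minutes = 2:44.

Final answer: 2:44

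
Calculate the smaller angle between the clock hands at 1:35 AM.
Hour hand position: 1 x 30 + 35 x 0.5 = 47.5 degrees
Minute hand position: 35 x 6 = 210 degrees
Difference: |47.5 - 210| = 162.5 degrees
The angle between the hands is 162.5 degrees

Final answer: 162.5 degrees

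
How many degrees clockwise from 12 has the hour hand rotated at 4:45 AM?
The hour hand moves 30 degrees per hour and 0.5 degrees per minute.
At 4:45: (4) x 30 + 45 x 0.5 = 120 + 22.5 = 142.5 degrees

Final answer: 142.5 degrees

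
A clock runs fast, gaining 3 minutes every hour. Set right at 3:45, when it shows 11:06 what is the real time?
For every 60 true minutes, the faulty clock advances 63 minutes, so 1 faulty-clock minute corresponds to 60/63 true minutes.
From 3:45 to 11:06 on the faulty dial is 441 minutes.
True elapsed: 441 x 60/63 = 420 minutes = 7 hours.
True time: 3:45 + 7 hours = 10:45.

Final answer: 10:45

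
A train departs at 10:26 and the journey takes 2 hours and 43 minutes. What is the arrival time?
Starting time: 10:26
Adding 43 minutes to 26 minutes: 26 + 43 = 69 minutes = 1 hour and 9 minutes
Adding 2 hours: 10 + 2 + 1 (carry) = 13 - 12 = 1
Final time: 1:09

Final answer: 1:09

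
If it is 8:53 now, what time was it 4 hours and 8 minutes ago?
Starting time: 8:53 = 533 total minutes past 12:00
Subtracting: 4 hours and 8 minutes = 248 minutes
533 - 248 = 285 minutes
= 4 hours and 45 minutes past 12:00 = 4:45

Final answer: 4:45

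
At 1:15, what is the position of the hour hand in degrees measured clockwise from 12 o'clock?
The hour hand moves 30 degrees per hour and 0.5 degrees per minute.
At 1:15: (1) x 30 + 15 x 0.5 = 30 + 7.5 = 37.5 degrees

Final answer: 37.5 degrees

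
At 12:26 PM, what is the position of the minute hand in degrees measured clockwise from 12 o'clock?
The minute hand moves 6 degrees per minute.
At 12:26: 26 x 6 = 156 degrees

Final answer: 156 degrees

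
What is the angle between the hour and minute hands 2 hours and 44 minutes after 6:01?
First find the time 2 hours and 44 minutes after 6:01.
Total minutes: 6 x 60 + 1 + 2 x 60 + 44 = 525.
525 mod 720 = 525 minutes = 8:45.
Now compute the angle at 8:45:
Hour hand: 8 x 30 + 45 x 0.5 = 262.5 degrees
Minute hand: 45 x 6 = 270 degrees
Difference: |262.5 - 270| = 7.5 degrees
The angle is 7.5 degrees

Final answer: 7.5 degrees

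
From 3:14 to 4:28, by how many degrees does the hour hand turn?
The hour hand moves 0.5 degrees per minute.
Time elapsed: 4:28 - 3:14 = 74 minutes
Angular displacement: 74 x 0.5 = 37 degrees

Final answer: 37 degrees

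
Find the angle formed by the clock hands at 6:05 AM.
Hour hand position: 6 x 30 + 5 x 0.5 = 182.5 degrees
Minute hand position: 5 x 6 = 30 degrees
Difference: |182.5 - 30| = 152.5 degrees
The angle between the hands is 152.5 degrees

Final answer: 152.5 degrees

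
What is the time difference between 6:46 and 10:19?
From 6:46 to 10:19:
(10 x 60 + 19) - (6 x 60 + 46) = 619 - 406 = 213 minutes
= 3 hours and 33 minutes

Final answer: 3 hours and 33 minutes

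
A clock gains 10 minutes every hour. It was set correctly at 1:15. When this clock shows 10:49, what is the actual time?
For every 60 true minutes, the faulty clock advances 70 minutes, so 1 faulty-clock minute corresponds to 60/70 true minutes.
From 1:15 to 10:49 on the faulty dial is 574 minutes.
True elapsed: 574 x 60/70 = 492 minutes = 8 hours and 12 minutes.
True time: 1:15 + 8 hours and 12 minutes = 9:27.

Final answer: 9:27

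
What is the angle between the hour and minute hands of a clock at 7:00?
Hour hand position: 7 x 30 + 0 x 0.5 = 210 degrees
Minute hand position: 0 x 6 = 0 degrees
Difference: |210 - 0| = 210 degrees
Since 210 > 180, the smaller angle is 360 - 210 = 150 degrees

Final answer: 150 degrees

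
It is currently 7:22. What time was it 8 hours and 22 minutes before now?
Starting time: 7:22 = 442 total minutes past 12:00
Subtracting: 8 hours and 22 minutes = 502 minutes
442 - 502 = -60 (negative, add 12 hours = 720) = 660 minutes
= 11 hours past 12:00 = 11:00

Final answer: 11:00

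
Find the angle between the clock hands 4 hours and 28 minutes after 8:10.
First find the time 4 hours and 28 minutes after 8:10.
Total minutes: 8 x 60 + 10 + 4 x 60 + 28 = 758.
758 mod 720 = 38 minutes = 12:38.
Now compute the angle at 12:38:
Hour hand: 0 x 30 + 38 x 0.5 = 19 degrees
Minute hand: 38 x 6 = 228 degrees
Difference: |19 - 228| = 209 degrees
Smaller angle: 360 - 209 = 151 degrees

Final answer: 151 degrees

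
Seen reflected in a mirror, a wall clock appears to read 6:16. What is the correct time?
Reflection across the vertical (12-6) axis maps a hand at angle A degrees to (360 - A) degrees, which sends a reading of T minutes past 12:00 to (720 - T) minutes past 12:00.
Mirror reads 6:16 = 376 minutes past 12:00.
Actual time: (720 - 376) mod 720 = 344 minutes = 5:44.

Final answer: 5:44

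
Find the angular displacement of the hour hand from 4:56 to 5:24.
The hour hand moves 0.5 degrees per minute.
Time elapsed: 5:24 - 4:56 = 28 minutes
Angular displacement: 28 x 0.5 = 14 degrees

Final answer: 14 degrees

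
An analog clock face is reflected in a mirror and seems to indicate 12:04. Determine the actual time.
Reflection across the vertical (12-6) axis maps a hand at angle A degrees to (360 - A) degrees, which sends a reading of T minutes past 12:00 to (720 - T) minutes past 12:00.
Mirror reads 12:04 = 4 minutes past 12:00.
Actual time: (720 - 4) mod 720 = 716 minutes = 11:56.

Final answer: 11:56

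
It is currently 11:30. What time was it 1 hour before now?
Starting time: 11:30 = 690 total minutes past 12:00
Subtracting: 1 hour = 60 minutes
690 - 60 = 630 minutes
= 10 hours and 30 minutes past 12:00 = 10:30

Final answer: 10:30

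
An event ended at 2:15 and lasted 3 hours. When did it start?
Starting time: 2:15 = 135 total minutes past 12:00
Subtracting: 3 hours = 180 minutes
135 - 180 = -45 (negative, add 12 hours = 720) = 675 minutes
= 11 hours and 15 minutes past 12:00 = 11:15

Final answer: 11:15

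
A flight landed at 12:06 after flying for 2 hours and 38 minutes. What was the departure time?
Starting time: 12:06 = 6 total minutes past 12:00
Subtracting: 2 hours and 38 minutes = 158 minutes
6 - 158 = -152 (negative, add 12 hours = 720) = 568 minutes
= 9 hours and 28 minutes past 12:00 = 9:28

Final answer: 9:28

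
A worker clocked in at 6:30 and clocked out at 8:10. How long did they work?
From 6:30 to 8:10:
(8 x 60 + 10) - (6 x 60 + 30) = 490 - 390 = 100 minutes
= 1 hour and 40 minutes

Final answer: 1 hour and 40 minutes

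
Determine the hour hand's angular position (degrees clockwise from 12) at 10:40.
The hour hand moves 30 degrees per hour and 0.5 degrees per minute.
At 10:40: (10) x 30 + 40 x 0.5 = 300 + 20 = 320 degrees

Final answer: 320 degrees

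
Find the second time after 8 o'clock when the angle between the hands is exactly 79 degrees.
At t minutes past 8:00, the hour hand is at 30 x 8 + 0.5t degrees and the minute hand is at 6t degrees.
The smaller angle between them is 79 degrees when |30H - 5.5t| = 79 or |30H - 5.5t| = 281.
With H = 8, solve 30 x 8 - 5.5t = +/- target for each target:
  t = (30 x 8 - 79) / 5.5 = 29.27
  t = (30 x 8 + 79) / 5.5 = 58
  t = (30 x 8 - 281) / 5.5 = -7.45 (outside (0, 60))
  t = (30 x 8 + 281) / 5.5 = 94.73 (outside (0, 60))
Valid solutions in (0, 60): {29.27, 58} minutes.
The second occurrence is t = 58 minutes.
The hands form a 79-degree angle at 58 minutes past 8:00.

Final answer: 58 minutes past 8:00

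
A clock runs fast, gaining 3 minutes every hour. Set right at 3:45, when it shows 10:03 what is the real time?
For every 60 true minutes, the faulty clock advances 63 minutes, so 1 faulty-clock minute corresponds to 60/63 true minutes.
From 3:45 to 10:03 on the faulty dial is 378 minutes.
True elapsed: 378 x 60/63 = 360 minutes = 6 hours.
True time: 3:45 + 6 hours = 9:45.

Final answer: 9:45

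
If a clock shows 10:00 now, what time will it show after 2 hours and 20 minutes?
Starting time: 10:00
Adding 20 minutes to 0 minutes: 0 + 20 = 20 minutes
Adding 2 hours: 10 + 2 = 12
Final time: 12:20

Final answer: 12:20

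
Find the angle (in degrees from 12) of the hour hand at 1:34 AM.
The hour hand moves 30 degrees per hour and 0.5 degrees per minute.
At 1:34: (1) x 30 + 34 x 0.5 = 30 + 17 = 47 degrees

Final answer: 47 degrees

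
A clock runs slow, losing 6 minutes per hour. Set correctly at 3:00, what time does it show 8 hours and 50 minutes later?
For every 60 true minutes, the faulty clock advances 60 - 6 = 54 minutes.
True elapsed: 8 hours and 50 minutes = 530 minutes.
Faulty clock advances: 530 x 54/60 = 477 minutes (drift: 53 minutes behind).
Shown time: 3:00 + 477 minutes = 10:57.

Final answer: 10:57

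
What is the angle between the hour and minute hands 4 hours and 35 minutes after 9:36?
First find the time 4 hours and 35 minutes after 9:36.
Total minutes: 9 x 60 + 36 + 4 x 60 + 35 = 851.
851 mod 720 = 131 minutes = 2:11.
Now compute the angle at 2:11:
Hour hand: 2 x 30 + 11 x 0.5 = 65.5 degrees
Minute hand: 11 x 6 = 66 degrees
Difference: |65.5 - 66| = 0.5 degrees
The angle is 0.5 degrees

Final answer: 0.5 degrees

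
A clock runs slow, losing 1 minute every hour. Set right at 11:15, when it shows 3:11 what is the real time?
For every 60 true minutes, the faulty clock advances 59 minutes, so 1 faulty-clock minute corresponds to 60/59 true minutes.
From 11:15 to 3:11 on the faulty dial is 236 minutes.
True elapsed: 236 x 60/59 = 240 minutes = 4 hours.
True time: 11:15 + 4 hours = 3:15.

Final answer: 3:15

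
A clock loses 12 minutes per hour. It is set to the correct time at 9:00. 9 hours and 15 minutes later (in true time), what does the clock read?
For every 60 true minutes, the faulty clock advances 60 - 12 = 48 minutes.
True elapsed: 9 hours and 15 minutes = 555 minutes.
Faulty clock advances: 555 x 48/60 = 444 minutes (drift: 111 minutes behind).
Shown time: 9:00 + 444 minutes = 4:24.

Final answer: 4:24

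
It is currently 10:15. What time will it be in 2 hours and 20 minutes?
Starting time: 10:15
Adding 20 minutes to 15 minutes: 15 + 20 = 35 minutes
Adding 2 hours: 10 + 2 = 12
Final time: 12:35

Final answer: 12:35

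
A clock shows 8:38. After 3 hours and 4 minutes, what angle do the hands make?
First find the time 3 hours and 4 minutes after 8:38.
Total minutes: 8 x 60 + 38 + 3 x 60 + 4 = 702.
702 mod 720 = 702 minutes = 11:42.
Now compute the angle at 11:42:
Hour hand: 11 x 30 + 42 x 0.5 = 351 degrees
Minute hand: 42 x 6 = 252 degrees
Difference: |351 - 252| = 99 degrees
The angle is 99 degrees

Final answer: 99 degrees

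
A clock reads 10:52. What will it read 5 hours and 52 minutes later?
Starting time: 10:52
Adding 52 minutes to 52 minutes: 52 + 52 = 104 minutes = 1 hour and 44 minutes
Adding 5 hours: 10 + 5 + 1 (carry) = 16 - 12 = 4
Final time: 4:44

Final answer: 4:44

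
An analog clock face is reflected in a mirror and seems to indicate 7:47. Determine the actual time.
Reflection across the vertical (12-6) axis maps a hand at angle A degrees to (360 - A) degrees, which sends a reading of T minutes past 12:00 to (720 - T) minutes past 12:00.
Mirror reads 7:47 = 467 minutes past 12:00.
Actual time: (720 - 467) mod 720 = 253 minutes = 4:13.

Final answer: 4:13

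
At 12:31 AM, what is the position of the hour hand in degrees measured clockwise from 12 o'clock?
The hour hand moves 30 degrees per hour and 0.5 degrees per minute.
At 12:31: (0) x 30 + 31 x 0.5 = 0 + 15.5 = 15.5 degrees

Final answer: 15.5 degrees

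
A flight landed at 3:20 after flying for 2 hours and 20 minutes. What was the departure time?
Starting time: 3:20 = 200 total minutes past 12:00
Subtracting: 2 hours and 20 minutes = 140 minutes
200 - 140 = 60 minutes
= 1 hour past 12:00 = 1:00

Final answer: 1:00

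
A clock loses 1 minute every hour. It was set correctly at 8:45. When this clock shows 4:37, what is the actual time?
For every 60 true minutes, the faulty clock advances 59 minutes, so 1 faulty-clock minute corresponds to 60/59 true minutes.
From 8:45 to 4:37 on the faulty dial is 472 minutes.
True elapsed: 472 x 60/59 = 480 minutes = 8 hours.
True time: 8:45 + 8 hours = 4:45.

Final answer: 4:45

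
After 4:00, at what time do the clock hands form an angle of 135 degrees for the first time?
At t minutes past 4:00, the hour hand is at 30 x 4 + 0.5t degrees and the minute hand is at 6t degrees.
The smaller angle between them is 135 degrees when |30H - 5.5t| = 135 or |30H - 5.5t| = 225.
With H = 4, solve 30 x 4 - 5.5t = +/- target for each target:
  t = (30 x 4 - 135) / 5.5 = -2.73 (outside (0, 60))
  t = (30 x 4 + 135) / 5.5 = 46.36
  t = (30 x 4 - 225) / 5.5 = -19.09 (outside (0, 60))
  t = (30 x 4 + 225) / 5.5 = 62.73 (outside (0, 60))
Valid solutions in (0, 60): {46.36} minutes.
The first occurrence is t = 46.36 minutes.
The hands form a 135-degree angle at 46.36 minutes past 4:00.

Final answer: 46.36 minutes past 4:00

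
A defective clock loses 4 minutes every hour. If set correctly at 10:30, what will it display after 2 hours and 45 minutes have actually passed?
For every 60 true minutes, the faulty clock advances 60 - 4 = 56 minutes.
True elapsed: 2 hours and 45 minutes = 165 minutes.
Faulty clock advances: 165 x 56/60 = 154 minutes (drift: 11 minutes behind).
Shown time: 10:30 + 154 minutes = 1:04.

Final answer: 1:04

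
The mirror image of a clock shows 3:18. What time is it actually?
Reflection across the vertical (12-6) axis maps a hand at angle A degrees to (360 - A) degrees, which sends a reading of T minutes past 12:00 to (720 - T) minutes past 12:00.
Mirror reads 3:18 = 198 minutes past 12:00.
Actual time: (720 - 198) mod 720 = 522 minutes = 8:42.

Final answer: 8:42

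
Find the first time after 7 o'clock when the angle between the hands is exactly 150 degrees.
At t minutes past 7:00, the hour hand is at 30 x 7 + 0.5t degrees and the minute hand is at 6t degrees.
The smaller angle between them is 150 degrees when |30H - 5.5t| = 150 or |30H - 5.5t| = 210.
With H = 7, solve 30 x 7 - 5.5t = +/- target for each target:
  t = (30 x 7 - 150) / 5.5 = 10.91
  t = (30 x 7 + 150) / 5.5 = 65.45 (outside (0, 60))
  t = (30 x 7 - 210) / 5.5 = 0 (outside (0, 60))
  t = (30 x 7 + 210) / 5.5 = 76.36 (outside (0, 60))
Valid solutions in (0, 60): {10.91} minutes.
The first occurrence is t = 10.91 minutes.
The hands form a 150-degree angle at 10.91 minutes past 7:00.

Final answer: 10.91 minutes past 7:00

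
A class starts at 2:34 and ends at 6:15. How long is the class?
From 2:34 to 6:15:
(6 x 60 + 15) - (2 x 60 + 34) = 375 - 154 = 221 minutes
= 3 hours and 41 minutes

Final answer: 3 hours and 41 minutes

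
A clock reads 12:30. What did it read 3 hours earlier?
Starting time: 12:30 = 30 total minutes past 12:00
Subtracting: 3 hours = 180 minutes
30 - 180 = -150 (negative, add 12 hours = 720) = 570 minutes
= 9 hours and 30 minutes past 12:00 = 9:30

Final answer: 9:30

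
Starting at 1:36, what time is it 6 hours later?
Starting time: 1:36
Adding 0 minutes to 36 minutes: 36 + 0 = 36 minutes
Adding 6 hours: 1 + 6 = 7
Final time: 7:36

Final answer: 7:36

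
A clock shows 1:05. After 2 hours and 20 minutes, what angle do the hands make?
First find the time 2 hours and 20 minutes after 1:05.
Total minutes: 1 x 60 + 5 + 2 x 60 + 20 = 205.
205 mod 720 = 205 minutes = 3:25.
Now compute the angle at 3:25:
Hour hand: 3 x 30 + 25 x 0.5 = 102.5 degrees
Minute hand: 25 x 6 = 150 degrees
Difference: |102.5 - 150| = 47.5 degrees
The angle is 47.5 degrees

Final answer: 47.5 degrees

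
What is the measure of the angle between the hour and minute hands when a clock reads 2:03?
Hour hand position: 2 x 30 + 3 x 0.5 = 61.5 degrees
Minute hand position: 3 x 6 = 18 degrees
Difference: |61.5 - 18| = 43.5 degrees
The angle between the hands is 43.5 degrees

Final answer: 43.5 degrees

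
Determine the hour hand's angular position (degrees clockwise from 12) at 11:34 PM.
The hour hand moves 30 degrees per hour and 0.5 degrees per minute.
At 11:34: (11) x 30 + 34 x 0.5 = 330 + 17 = 347 degrees

Final answer: 347 degrees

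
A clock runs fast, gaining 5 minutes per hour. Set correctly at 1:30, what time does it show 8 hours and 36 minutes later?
For every 60 true minutes, the faulty clock advances 60 + 5 = 65 minutes.
True elapsed: 8 hours and 36 minutes = 516 minutes.
Faulty clock advances: 516 x 65/60 = 559 minutes (drift: 43 minutes ahead).
Shown time: 1:30 + 559 minutes = 10:49.

Final answer: 10:49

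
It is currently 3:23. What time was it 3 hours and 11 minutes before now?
Starting time: 3:23 = 203 total minutes past 12:00
Subtracting: 3 hours and 11 minutes = 191 minutes
203 - 191 = 12 minutes
= 12 minutes past 12:00 = 12:12

Final answer: 12:12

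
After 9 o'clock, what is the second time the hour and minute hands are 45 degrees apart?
At t minutes past 9:00, the hour hand is at 30 x 9 + 0.5t degrees and the minute hand is at 6t degrees.
The smaller angle between them is 45 degrees when |30H - 5.5t| = 45 or |30H - 5.5t| = 315.
With H = 9, solve 30 x 9 - 5.5t = +/- target for each target:
  t = (30 x 9 - 45) / 5.5 = 40.91
  t = (30 x 9 + 45) / 5.5 = 57.27
  t = (30 x 9 - 315) / 5.5 = -8.18 (outside (0, 60))
  t = (30 x 9 + 315) / 5.5 = 106.36 (outside (0, 60))
Valid solutions in (0, 60): {40.91, 57.27} minutes.
The second occurrence is t = 57.27 minutes.
The hands form a 45-degree angle at 57.27 minutes past 9:00.

Final answer: 57.27 minutes past 9:00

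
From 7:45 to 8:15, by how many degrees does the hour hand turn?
The hour hand moves 0.5 degrees per minute.
Time elapsed: 8:15 - 7:45 = 30 minutes
Angular displacement: 30 x 0.5 = 15 degrees

Final answer: 15 degrees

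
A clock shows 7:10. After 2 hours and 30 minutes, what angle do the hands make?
First find the time 2 hours and 30 minutes after 7:10.
Total minutes: 7 x 60 + 10 + 2 x 60 + 30 = 580.
580 mod 720 = 580 minutes = 9:40.
Now compute the angle at 9:40:
Hour hand: 9 x 30 + 40 x 0.5 = 290 degrees
Minute hand: 40 x 6 = 240 degrees
Difference: |290 - 240| = 50 degrees
The angle is 50 degrees

Final answer: 50 degrees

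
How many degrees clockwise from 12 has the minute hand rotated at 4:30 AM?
The minute hand moves 6 degrees per minute.
At 4:30: 30 x 6 = 180 degrees

Final answer: 180 degrees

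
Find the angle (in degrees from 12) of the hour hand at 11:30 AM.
The hour hand moves 30 degrees per hour and 0.5 degrees per minute.
At 11:30: (11) x 30 + 30 x 0.5 = 330 + 15 = 345 degrees

Final answer: 345 degrees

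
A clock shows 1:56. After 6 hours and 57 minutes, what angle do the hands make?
First find the time 6 hours and 57 minutes after 1:56.
Total minutes: 1 x 60 + 56 + 6 x 60 + 57 = 533.
533 mod 720 = 533 minutes = 8:53.
Now compute the angle at 8:53:
Hour hand: 8 x 30 + 53 x 0.5 = 266.5 degrees
Minute hand: 53 x 6 = 318 degrees
Difference: |266.5 - 318| = 51.5 degrees
The angle is 51.5 degrees

Final answer: 51.5 degrees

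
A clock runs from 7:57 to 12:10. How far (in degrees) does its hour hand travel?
The hour hand moves 0.5 degrees per minute.
Time elapsed: 12:10 - 7:57 = 253 minutes
Angular displacement: 253 x 0.5 = 126.5 degrees

Final answer: 126.5 degrees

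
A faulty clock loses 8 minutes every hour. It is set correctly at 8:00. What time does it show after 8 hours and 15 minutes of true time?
For every 60 true minutes, the faulty clock advances 60 - 8 = 52 minutes.
True elapsed: 8 hours and 15 minutes = 495 minutes.
Faulty clock advances: 495 x 52/60 = 429 minutes (drift: 66 minutes behind).
Shown time: 8:00 + 429 minutes = 3:09.

Final answer: 3:09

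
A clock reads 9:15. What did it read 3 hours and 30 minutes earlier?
Starting time: 9:15 = 555 total minutes past 12:00
Subtracting: 3 hours and 30 minutes = 210 minutes
555 - 210 = 345 minutes
= 5 hours and 45 minutes past 12:00 = 5:45

Final answer: 5:45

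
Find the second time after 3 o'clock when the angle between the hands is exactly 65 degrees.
At t minutes past 3:00, the hour hand is at 30 x 3 + 0.5t degrees and the minute hand is at 6t degrees.
The smaller angle between them is 65 degrees when |30H - 5.5t| = 65 or |30H - 5.5t| = 295.
With H = 3, solve 30 x 3 - 5.5t = +/- target for each target:
  t = (30 x 3 - 65) / 5.5 = 4.55
  t = (30 x 3 + 65) / 5.5 = 28.18
  t = (30 x 3 - 295) / 5.5 = -37.27 (outside (0, 60))
  t = (30 x 3 + 295) / 5.5 = 70 (outside (0, 60))
Valid solutions in (0, 60): {4.55, 28.18} minutes.
The second occurrence is t = 28.18 minutes.
The hands form a 65-degree angle at 28.18 minutes past 3:00.

Final answer: 28.18 minutes past 3:00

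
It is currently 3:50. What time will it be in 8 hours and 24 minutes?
Starting time: 3:50
Adding 24 minutes to 50 minutes: 50 + 24 = 74 minutes = 1 hour and 14 minutes
Adding 8 hours: 3 + 8 + 1 (carry) = 12
Final time: 12:14

Final answer: 12:14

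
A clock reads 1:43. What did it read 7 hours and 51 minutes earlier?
Starting time: 1:43 = 103 total minutes past 12:00
Subtracting: 7 hours and 51 minutes = 471 minutes
103 - 471 = -368 (negative, add 12 hours = 720) = 352 minutes
= 5 hours and 52 minutes past 12:00 = 5:52

Final answer: 5:52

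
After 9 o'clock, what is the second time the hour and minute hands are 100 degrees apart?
At t minutes past 9:00, the hour hand is at 30 x 9 + 0.5t degrees and the minute hand is at 6t degrees.
The smaller angle between them is 100 degrees when |30H - 5.5t| = 100 or |30H - 5.5t| = 260.
With H = 9, solve 30 x 9 - 5.5t = +/- target for each target:
  t = (30 x 9 - 100) / 5.5 = 30.91
  t = (30 x 9 + 100) / 5.5 = 67.27 (outside (0, 60))
  t = (30 x 9 - 260) / 5.5 = 1.82
  t = (30 x 9 + 260) / 5.5 = 96.36 (outside (0, 60))
Valid solutions in (0, 60): {1.82, 30.91} minutes.
The second occurrence is t = 30.91 minutes.
The hands form a 100-degree angle at 30.91 minutes past 9:00.

Final answer: 30.91 minutes past 9:00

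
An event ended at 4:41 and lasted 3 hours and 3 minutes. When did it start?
Starting time: 4:41 = 281 total minutes past 12:00
Subtracting: 3 hours and 3 minutes = 183 minutes
281 - 183 = 98 minutes
= 1 hour and 38 minutes past 12:00 = 1:38

Final answer: 1:38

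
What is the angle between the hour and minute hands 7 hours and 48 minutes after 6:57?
First find the time 7 hours and 48 minutes after 6:57.
Total minutes: 6 x 60 + 57 + 7 x 60 + 48 = 885.
885 mod 720 = 165 minutes = 2:45.
Now compute the angle at 2:45:
Hour hand: 2 x 30 + 45 x 0.5 = 82.5 degrees
Minute hand: 45 x 6 = 270 degrees
Difference: |82.5 - 270| = 187.5 degrees
Smaller angle: 360 - 187.5 = 172.5 degrees

Final answer: 172.5 degrees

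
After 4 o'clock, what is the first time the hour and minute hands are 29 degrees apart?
At t minutes past 4:00, the hour hand is at 30 x 4 + 0.5t degrees and the minute hand is at 6t degrees.
The smaller angle between them is 29 degrees when |30H - 5.5t| = 29 or |30H - 5.5t| = 331.
With H = 4, solve 30 x 4 - 5.5t = +/- target for each target:
  t = (30 x 4 - 29) / 5.5 = 16.55
  t = (30 x 4 + 29) / 5.5 = 27.09
  t = (30 x 4 - 331) / 5.5 = -38.36 (outside (0, 60))
  t = (30 x 4 + 331) / 5.5 = 82 (outside (0, 60))
Valid solutions in (0, 60): {16.55, 27.09} minutes.
The first occurrence is t = 16.55 minutes.
The hands form a 29-degree angle at 16.55 minutes past 4:00.

Final answer: 16.55 minutes past 4:00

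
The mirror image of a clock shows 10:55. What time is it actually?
Reflection across the vertical (12-6) axis maps a hand at angle A degrees to (360 - A) degrees, which sends a reading of T minutes past 12:00 to (720 - T) minutes past 12:00.
Mirror reads 10:55 = 655 minutes past 12:00.
Actual time: (720 - 655) mod 720 = 65 minutes = 1:05.

Final answer: 1:05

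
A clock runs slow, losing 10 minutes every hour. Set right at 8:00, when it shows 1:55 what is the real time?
For every 60 true minutes, the faulty clock advances 50 minutes, so 1 faulty-clock minute corresponds to 60/50 true minutes.
From 8:00 to 1:55 on the faulty dial is 355 minutes.
True elapsed: 355 x 60/50 = 426 minutes = 7 hours and 6 minutes.
True time: 8:00 + 7 hours and 6 minutes = 3:06.

Final answer: 3:06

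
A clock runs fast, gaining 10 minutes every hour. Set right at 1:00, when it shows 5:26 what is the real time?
For every 60 true minutes, the faulty clock advances 70 minutes, so 1 faulty-clock minute corresponds to 60/70 true minutes.
From 1:00 to 5:26 on the faulty dial is 266 minutes.
True elapsed: 266 x 60/70 = 228 minutes = 3 hours and 48 minutes.
True time: 1:00 + 3 hours and 48 minutes = 4:48.

Final answer: 4:48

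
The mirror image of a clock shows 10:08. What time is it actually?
Reflection across the vertical (12-6) axis maps a hand at angle A degrees to (360 - A) degrees, which sends a reading of T minutes past 12:00 to (720 - T) minutes past 12:00.
Mirror reads 10:08 = 608 minutes past 12:00.
Actual time: (720 - 608) mod 720 = 112 minutes = 1:52.

Final answer: 1:52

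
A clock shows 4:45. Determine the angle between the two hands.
Hour hand position: 4 x 30 + 45 x 0.5 = 142.5 degrees
Minute hand position: 45 x 6 = 270 degrees
Difference: |142.5 - 270| = 127.5 degrees
The angle between the hands is 127.5 degrees

Final answer: 127.5 degrees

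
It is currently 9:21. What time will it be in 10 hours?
Starting time: 9:21
Adding 0 minutes to 21 minutes: 21 + 0 = 21 minutes
Adding 10 hours: 9 + 10 = 19 - 12 = 7
Final time: 7:21

Final answer: 7:21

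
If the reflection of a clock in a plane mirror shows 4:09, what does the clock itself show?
Reflection across the vertical (12-6) axis maps a hand at angle A degrees to (360 - A) degrees, which sends a reading of T minutes past 12:00 to (720 - T) minutes past 12:00.
Mirror reads 4:09 = 249 minutes past 12:00.
Actual time: (720 - 249) mod 720 = 471 minutes = 7:51.

Final answer: 7:51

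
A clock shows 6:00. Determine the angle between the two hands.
Hour hand position: 6 x 30 + 0 x 0.5 = 180 degrees
Minute hand position: 0 x 6 = 0 degrees
Difference: |180 - 0| = 180 degrees
The angle between the hands is 180 degrees

Final answer: 180 degrees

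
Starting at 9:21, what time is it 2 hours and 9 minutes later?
Starting time: 9:21
Adding 9 minutes to 21 minutes: 21 + 9 = 30 minutes
Adding 2 hours: 9 + 2 = 11
Final time: 11:30

Final answer: 11:30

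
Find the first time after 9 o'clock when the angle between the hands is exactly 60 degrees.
At t minutes past 9:00, the hour hand is at 30 x 9 + 0.5t degrees and the minute hand is at 6t degrees.
The smaller angle between them is 60 degrees when |30H - 5.5t| = 60 or |30H - 5.5t| = 300.
With H = 9, solve 30 x 9 - 5.5t = +/- target for each target:
  t = (30 x 9 - 60) / 5.5 = 38.18
  t = (30 x 9 + 60) / 5.5 = 60 (outside (0, 60))
  t = (30 x 9 - 300) / 5.5 = -5.45 (outside (0, 60))
  t = (30 x 9 + 300) / 5.5 = 103.64 (outside (0, 60))
Valid solutions in (0, 60): {38.18} minutes.
The first occurrence is t = 38.18 minutes.
The hands form a 60-degree angle at 38.18 minutes past 9:00.

Final answer: 38.18 minutes past 9:00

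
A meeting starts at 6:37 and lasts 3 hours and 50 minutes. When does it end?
Starting time: 6:37
Adding 50 minutes to 37 minutes: 37 + 50 = 87 minutes = 1 hour and 27 minutes
Adding 3 hours: 6 + 3 + 1 (carry) = 10
Final time: 10:27

Final answer: 10:27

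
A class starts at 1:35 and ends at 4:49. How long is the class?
From 1:35 to 4:49:
(4 x 60 + 49) - (1 x 60 + 35) = 289 - 95 = 194 minutes
= 3 hours and 14 minutes

Final answer: 3 hours and 14 minutes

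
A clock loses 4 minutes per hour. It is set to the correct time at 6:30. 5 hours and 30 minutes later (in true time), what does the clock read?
For every 60 true minutes, the faulty clock advances 60 - 4 = 56 minutes.
True elapsed: 5 hours and 30 minutes = 330 minutes.
Faulty clock advances: 330 x 56/60 = 308 minutes (drift: 22 minutes behind).
Shown time: 6:30 + 308 minutes = 11:38.

Final answer: 11:38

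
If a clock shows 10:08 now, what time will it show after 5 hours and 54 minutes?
Starting time: 10:08
Adding 54 minutes to 8 minutes: 8 + 54 = 62 minutes = 1 hour and 2 minutes
Adding 5 hours: 10 + 5 + 1 (carry) = 16 - 12 = 4
Final time: 4:02

Final answer: 4:02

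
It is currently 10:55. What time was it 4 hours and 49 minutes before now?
Starting time: 10:55 = 655 total minutes past 12:00
Subtracting: 4 hours and 49 minutes = 289 minutes
655 - 289 = 366 minutes
= 6 hours and 6 minutes past 12:00 = 6:06

Final answer: 6:06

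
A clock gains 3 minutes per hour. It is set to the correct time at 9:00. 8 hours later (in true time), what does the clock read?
For every 60 true minutes, the faulty clock advances 60 + 3 = 63 minutes.
True elapsed: 8 hours = 480 minutes.
Faulty clock advances: 480 x 63/60 = 504 minutes (drift: 24 minutes ahead).
Shown time: 9:00 + 504 minutes = 5:24.

Final answer: 5:24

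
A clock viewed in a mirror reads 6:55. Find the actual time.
Reflection across the vertical (12-6) axis maps a hand at angle A degrees to (360 - A) degrees, which sends a reading of T minutes past 12:00 to (720 - T) minutes past 12:00.
Mirror reads 6:55 = 415 minutes past 12:00.
Actual time: (720 - 415) mod 720 = 305 minutes = 5:05.

Final answer: 5:05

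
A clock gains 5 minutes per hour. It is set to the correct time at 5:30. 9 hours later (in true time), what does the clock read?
For every 60 true minutes, the faulty clock advances 60 + 5 = 65 minutes.
True elapsed: 9 hours = 540 minutes.
Faulty clock advances: 540 x 65/60 = 585 minutes (drift: 45 minutes ahead).
Shown time: 5:30 + 585 minutes = 3:15.

Final answer: 3:15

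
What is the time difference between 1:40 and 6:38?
From 1:40 to 6:38:
(6 x 60 + 38) - (1 x 60 + 40) = 398 - 100 = 298 minutes
= 4 hours and 58 minutes

Final answer: 4 hours and 58 minutes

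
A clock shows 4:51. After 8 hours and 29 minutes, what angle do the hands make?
First find the time 8 hours and 29 minutes after 4:51.
Total minutes: 4 x 60 + 51 + 8 x 60 + 29 = 800.
800 mod 720 = 80 minutes = 1:20.
Now compute the angle at 1:20:
Hour hand: 1 x 30 + 20 x 0.5 = 40 degrees
Minute hand: 20 x 6 = 120 degrees
Difference: |40 - 120| = 80 degrees
The angle is 80 degrees

Final answer: 80 degrees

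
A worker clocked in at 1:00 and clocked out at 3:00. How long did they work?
From 1:00 to 3:00:
(3 x 60 + 0) - (1 x 60 + 0) = 180 - 60 = 120 minutes
= 2 hours

Final answer: 2 hours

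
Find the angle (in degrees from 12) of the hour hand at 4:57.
The hour hand moves 30 degrees per hour and 0.5 degrees per minute.
At 4:57: (4) x 30 + 57 x 0.5 = 120 + 28.5 = 148.5 degrees

Final answer: 148.5 degrees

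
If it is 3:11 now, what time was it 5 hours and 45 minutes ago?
Starting time: 3:11 = 191 total minutes past 12:00
Subtracting: 5 hours and 45 minutes = 345 minutes
191 - 345 = -154 (negative, add 12 hours = 720) = 566 minutes
= 9 hours and 26 minutes past 12:00 = 9:26

Final answer: 9:26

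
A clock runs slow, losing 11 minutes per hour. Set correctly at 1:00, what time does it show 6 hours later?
For every 60 true minutes, the faulty clock advances 60 - 11 = 49 minutes.
True elapsed: 6 hours = 360 minutes.
Faulty clock advances: 360 x 49/60 = 294 minutes (drift: 66 minutes behind).
Shown time: 1:00 + 294 minutes = 5:54.

Final answer: 5:54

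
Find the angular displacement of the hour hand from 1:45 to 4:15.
The hour hand moves 0.5 degrees per minute.
Time elapsed: 4:15 - 1:45 = 150 minutes
Angular displacement: 150 x 0.5 = 75 degrees

Final answer: 75 degrees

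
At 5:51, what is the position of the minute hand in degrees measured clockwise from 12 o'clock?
The minute hand moves 6 degrees per minute.
At 5:51: 51 x 6 = 306 degrees

Final answer: 306 degrees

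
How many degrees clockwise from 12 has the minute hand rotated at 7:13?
The minute hand moves 6 degrees per minute.
At 7:13: 13 x 6 = 78 degrees

Final answer: 78 degrees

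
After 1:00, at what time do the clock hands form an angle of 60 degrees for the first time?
At t minutes past 1:00, the hour hand is at 30 x 1 + 0.5t degrees and the minute hand is at 6t degrees.
The smaller angle between them is 60 degrees when |30H - 5.5t| = 60 or |30H - 5.5t| = 300.
With H = 1, solve 30 x 1 - 5.5t = +/- target for each target:
  t = (30 x 1 - 60) / 5.5 = -5.45 (outside (0, 60))
  t = (30 x 1 + 60) / 5.5 = 16.36
  t = (30 x 1 - 300) / 5.5 = -49.09 (outside (0, 60))
  t = (30 x 1 + 300) / 5.5 = 60 (outside (0, 60))
Valid solutions in (0, 60): {16.36} minutes.
The first occurrence is t = 16.36 minutes.
The hands form a 60-degree angle at 16.36 minutes past 1:00.

Final answer: 16.36 minutes past 1:00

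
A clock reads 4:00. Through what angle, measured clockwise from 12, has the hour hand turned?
The hour hand moves 30 degrees per hour and 0.5 degrees per minute.
At 4:00: (4) x 30 + 0 x 0.5 = 120 + 0 = 120 degrees

Final answer: 120 degrees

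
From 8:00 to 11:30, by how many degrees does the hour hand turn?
The hour hand moves 0.5 degrees per minute.
Time elapsed: 11:30 - 8:00 = 210 minutes
Angular displacement: 210 x 0.5 = 105 degrees

Final answer: 105 degrees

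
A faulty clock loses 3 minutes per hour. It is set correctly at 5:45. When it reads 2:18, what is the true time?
For every 60 true minutes, the faulty clock advances 57 minutes, so 1 faulty-clock minute corresponds to 60/57 true minutes.
From 5:45 to 2:18 on the faulty dial is 513 minutes.
True elapsed: 513 x 60/57 = 540 minutes = 9 hours.
True time: 5:45 + 9 hours = 2:45.

Final answer: 2:45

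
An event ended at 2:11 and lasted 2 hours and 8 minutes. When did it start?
Starting time: 2:11 = 131 total minutes past 12:00
Subtracting: 2 hours and 8 minutes = 128 minutes
131 - 128 = 3 minutes
= 3 minutes past 12:00 = 12:03

Final answer: 12:03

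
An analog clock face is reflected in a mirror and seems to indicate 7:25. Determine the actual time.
Reflection across the vertical (12-6) axis maps a hand at angle A degrees to (360 - A) degrees, which sends a reading of T minutes past 12:00 to (720 - T) minutes past 12:00.
Mirror reads 7:25 = 445 minutes past 12:00.
Actual time: (720 - 445) mod 720 = 275 minutes = 4:35.

Final answer: 4:35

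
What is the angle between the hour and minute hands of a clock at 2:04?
Hour hand position: 2 x 30 + 4 x 0.5 = 62 degrees
Minute hand position: 4 x 6 = 24 degrees
Difference: |62 - 24| = 38 degrees
The angle between the hands is 38 degrees

Final answer: 38 degrees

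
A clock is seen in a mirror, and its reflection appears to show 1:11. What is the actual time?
Reflection across the vertical (12-6) axis maps a hand at angle A degrees to (360 - A) degrees, which sends a reading of T minutes past 12:00 to (720 - T) minutes past 12:00.
Mirror reads 1:11 = 71 minutes past 12:00.
Actual time: (720 - 71) mod 720 = 649 minutes = 10:49.

Final answer: 10:49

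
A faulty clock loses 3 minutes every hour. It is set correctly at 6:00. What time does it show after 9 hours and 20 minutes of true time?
For every 60 true minutes, the faulty clock advances 60 - 3 = 57 minutes.
True elapsed: 9 hours and 20 minutes = 560 minutes.
Faulty clock advances: 560 x 57/60 = 532 minutes (drift: 28 minutes behind).
Shown time: 6:00 + 532 minutes = 2:52.

Final answer: 2:52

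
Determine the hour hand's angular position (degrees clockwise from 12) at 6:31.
The hour hand moves 30 degrees per hour and 0.5 degrees per minute.
At 6:31: (6) x 30 + 31 x 0.5 = 180 + 15.5 = 195.5 degrees

Final answer: 195.5 degrees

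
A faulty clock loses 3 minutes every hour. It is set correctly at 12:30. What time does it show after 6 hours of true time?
For every 60 true minutes, the faulty clock advances 60 - 3 = 57 minutes.
True elapsed: 6 hours = 360 minutes.
Faulty clock advances: 360 x 57/60 = 342 minutes (drift: 18 minutes behind).
Shown time: 12:30 + 342 minutes = 6:12.

Final answer: 6:12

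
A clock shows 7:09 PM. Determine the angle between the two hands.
Hour hand position: 7 x 30 + 9 x 0.5 = 214.5 degrees
Minute hand position: 9 x 6 = 54 degrees
Difference: |214.5 - 54| = 160.5 degrees
The angle between the hands is 160.5 degrees

Final answer: 160.5 degrees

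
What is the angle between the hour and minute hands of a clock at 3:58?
Hour hand position: 3 x 30 + 58 x 0.5 = 119 degrees
Minute hand position: 58 x 6 = 348 degrees
Difference: |119 - 348| = 229 degrees
Since 229 > 180, the smaller angle is 360 - 229 = 131 degrees

Final answer: 131 degrees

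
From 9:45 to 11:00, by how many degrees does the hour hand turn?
The hour hand moves 0.5 degrees per minute.
Time elapsed: 11:00 - 9:45 = 75 minutes
Angular displacement: 75 x 0.5 = 37.5 degrees

Final answer: 37.5 degrees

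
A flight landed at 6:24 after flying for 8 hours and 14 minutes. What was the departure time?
Starting time: 6:24 = 384 total minutes past 12:00
Subtracting: 8 hours and 14 minutes = 494 minutes
384 - 494 = -110 (negative, add 12 hours = 720) = 610 minutes
= 10 hours and 10 minutes past 12:00 = 10:10

Final answer: 10:10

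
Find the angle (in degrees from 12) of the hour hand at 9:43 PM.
The hour hand moves 30 degrees per hour and 0.5 degrees per minute.
At 9:43: (9) x 30 + 43 x 0.5 = 270 + 21.5 = 291.5 degrees

Final answer: 291.5 degrees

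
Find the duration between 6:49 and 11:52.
From 6:49 to 11:52:
(11 x 60 + 52) - (6 x 60 + 49) = 712 - 409 = 303 minutes
= 5 hours and 3 minutes

Final answer: 5 hours and 3 minutes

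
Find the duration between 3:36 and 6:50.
From 3:36 to 6:50:
(6 x 60 + 50) - (3 x 60 + 36) = 410 - 216 = 194 minutes
= 3 hours and 14 minutes

Final answer: 3 hours and 14 minutes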